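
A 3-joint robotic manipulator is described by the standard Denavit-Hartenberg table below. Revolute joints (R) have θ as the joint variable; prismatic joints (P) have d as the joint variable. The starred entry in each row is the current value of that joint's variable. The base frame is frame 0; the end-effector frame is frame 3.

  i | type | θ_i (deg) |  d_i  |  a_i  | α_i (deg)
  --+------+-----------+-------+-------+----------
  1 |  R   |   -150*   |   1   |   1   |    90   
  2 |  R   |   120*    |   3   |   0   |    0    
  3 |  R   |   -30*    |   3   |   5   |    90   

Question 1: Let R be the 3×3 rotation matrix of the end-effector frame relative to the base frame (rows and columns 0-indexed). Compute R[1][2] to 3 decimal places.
-0.500

End-effector z-axis (col 2 of R) = (-0.8660,-0.5000,-0.0000)
R[1][2] = -0.5000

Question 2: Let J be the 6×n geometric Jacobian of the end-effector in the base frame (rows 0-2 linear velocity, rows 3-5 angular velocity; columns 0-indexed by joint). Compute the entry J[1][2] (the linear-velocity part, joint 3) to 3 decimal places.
axis z_2 = (-0.5000,0.8660,0.0000); lever o_n−o_2 = (-1.5000,2.5981,5.0000)
cross product → J_v[:, 2] = (4.3301,2.5000,0.0000)
J_ω[:, 2] = z_2
entry J[1][2] = 2.5000

2.500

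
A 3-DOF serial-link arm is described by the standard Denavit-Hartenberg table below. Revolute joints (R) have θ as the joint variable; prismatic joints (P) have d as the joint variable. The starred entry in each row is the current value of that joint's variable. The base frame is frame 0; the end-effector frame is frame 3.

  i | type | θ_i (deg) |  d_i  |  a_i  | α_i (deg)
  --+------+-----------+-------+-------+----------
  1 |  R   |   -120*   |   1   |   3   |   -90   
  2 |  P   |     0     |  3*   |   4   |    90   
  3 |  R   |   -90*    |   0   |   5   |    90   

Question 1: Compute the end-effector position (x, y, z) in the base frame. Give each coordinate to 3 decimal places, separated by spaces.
after link 1: o_1 = (-1.5000, -2.5981, 1.0000)
after link 2: o_2 = (-0.9019, -7.5622, 1.0000)
after link 3: o_3 = (-5.2321, -5.0622, 1.0000)

-5.232 -5.062 1.000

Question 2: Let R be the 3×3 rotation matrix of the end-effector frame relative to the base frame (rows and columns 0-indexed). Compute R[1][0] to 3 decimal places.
End-effector x-axis (col 0 of R) = (-0.8660,0.5000,0.0000)
R[1][0] = 0.5000

0.500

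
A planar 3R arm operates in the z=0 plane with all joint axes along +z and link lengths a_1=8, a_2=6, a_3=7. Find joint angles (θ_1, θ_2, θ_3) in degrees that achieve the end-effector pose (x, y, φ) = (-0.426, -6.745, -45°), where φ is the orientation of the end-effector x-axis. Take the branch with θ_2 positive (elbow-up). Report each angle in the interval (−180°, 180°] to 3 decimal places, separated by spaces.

wrist centre = target − a_3·(cos φ, sin φ) = (-5.3757, -1.7953)
cos θ_2 = (32.1216−8²−6²)/(2·8·6) = -0.7071; θ_2 = 134.9968° (elbow-up)
β = atan2(-1.7953,-5.3757) = -161.5331°; ψ = atan2(4.2429,3.7576) = 48.4711°
θ_1 = β − ψ = -210.0042°
θ_3 = φ − θ_1 − θ_2 = 30.0074° (wrapped to (-180°,180°])

149.996 134.997 30.007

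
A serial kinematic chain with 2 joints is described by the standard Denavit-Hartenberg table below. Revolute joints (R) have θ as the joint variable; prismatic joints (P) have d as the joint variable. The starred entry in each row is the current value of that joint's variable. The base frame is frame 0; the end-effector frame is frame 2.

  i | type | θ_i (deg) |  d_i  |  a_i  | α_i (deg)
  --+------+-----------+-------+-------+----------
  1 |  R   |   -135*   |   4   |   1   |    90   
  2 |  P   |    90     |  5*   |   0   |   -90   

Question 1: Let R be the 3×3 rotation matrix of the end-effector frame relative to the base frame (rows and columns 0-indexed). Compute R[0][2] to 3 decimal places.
End-effector z-axis (col 2 of R) = (0.7071,0.7071,0.0000)
R[0][2] = 0.7071

0.707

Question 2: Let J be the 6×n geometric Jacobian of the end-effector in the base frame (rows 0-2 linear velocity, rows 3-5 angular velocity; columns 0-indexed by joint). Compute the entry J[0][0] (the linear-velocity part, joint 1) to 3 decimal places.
axis z_0 = ẑ; lever o_n−o_0 = (-4.2426,2.8284,4.0000)
cross product → J_v[:, 0] = (-2.8284,-4.2426,0.0000)
J_ω[:, 0] = z_0
entry J[0][0] = -2.8284

-2.828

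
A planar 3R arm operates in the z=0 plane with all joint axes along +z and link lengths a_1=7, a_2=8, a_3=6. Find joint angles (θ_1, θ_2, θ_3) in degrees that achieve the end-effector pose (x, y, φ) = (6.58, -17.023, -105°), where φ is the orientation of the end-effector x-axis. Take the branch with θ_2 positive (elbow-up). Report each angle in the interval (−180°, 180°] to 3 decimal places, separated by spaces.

-78.162 44.997 -71.836

wrist centre = target − a_3·(cos φ, sin φ) = (8.1329, -11.2274)
cos θ_2 = (192.1998−7²−8²)/(2·7·8) = 0.7071; θ_2 = 44.9972° (elbow-up)
β = atan2(-11.2274,8.1329) = -54.0813°; ψ = atan2(5.6566,12.6571) = 24.0803°
θ_1 = β − ψ = -78.1615°
θ_3 = φ − θ_1 − θ_2 = -71.8357° (wrapped to (-180°,180°])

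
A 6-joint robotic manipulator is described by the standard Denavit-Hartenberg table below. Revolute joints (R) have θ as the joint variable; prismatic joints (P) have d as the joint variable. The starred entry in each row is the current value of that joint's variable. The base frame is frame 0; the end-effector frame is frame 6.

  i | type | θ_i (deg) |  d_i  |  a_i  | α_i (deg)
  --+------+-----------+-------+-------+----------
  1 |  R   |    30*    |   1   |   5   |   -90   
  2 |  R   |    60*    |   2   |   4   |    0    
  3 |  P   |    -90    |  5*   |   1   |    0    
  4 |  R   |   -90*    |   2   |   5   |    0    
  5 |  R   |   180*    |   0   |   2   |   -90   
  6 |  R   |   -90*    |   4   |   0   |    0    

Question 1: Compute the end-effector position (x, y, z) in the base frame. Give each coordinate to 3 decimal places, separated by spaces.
-1.987 9.245 -1.366

after link 1: o_1 = (4.3301, 2.5000, 1.0000)
after link 2: o_2 = (5.0622, 5.2321, -2.4641)
after link 3: o_3 = (3.3122, 9.9952, -1.9641)
after link 4: o_4 = (0.1471, 10.4772, 2.3660)
after link 5: o_5 = (1.0131, 10.9772, 0.6340)
after link 6: o_6 = (-1.9869, 9.2452, -1.3660)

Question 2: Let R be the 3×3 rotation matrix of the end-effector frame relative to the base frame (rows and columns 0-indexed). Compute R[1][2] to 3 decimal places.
End-effector z-axis (col 2 of R) = (-0.7500,-0.4330,-0.5000)
R[1][2] = -0.4330

-0.433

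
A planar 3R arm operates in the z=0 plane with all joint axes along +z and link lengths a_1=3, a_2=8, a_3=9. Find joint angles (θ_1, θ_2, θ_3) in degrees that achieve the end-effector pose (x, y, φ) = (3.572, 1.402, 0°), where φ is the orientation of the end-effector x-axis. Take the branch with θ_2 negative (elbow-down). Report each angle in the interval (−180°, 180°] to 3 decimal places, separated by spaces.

wrist centre = target − a_3·(cos φ, sin φ) = (-5.4280, 1.4020)
cos θ_2 = (31.4288−3²−8²)/(2·3·8) = -0.8661; θ_2 = -150.0048° (elbow-down)
β = atan2(1.4020,-5.4280) = 165.5176°; ψ = atan2(-3.9994,-3.9285) = -134.4877°
θ_1 = β − ψ = 300.0053°
θ_3 = φ − θ_1 − θ_2 = -150.0005° (wrapped to (-180°,180°])

-59.995 -150.005 -150.001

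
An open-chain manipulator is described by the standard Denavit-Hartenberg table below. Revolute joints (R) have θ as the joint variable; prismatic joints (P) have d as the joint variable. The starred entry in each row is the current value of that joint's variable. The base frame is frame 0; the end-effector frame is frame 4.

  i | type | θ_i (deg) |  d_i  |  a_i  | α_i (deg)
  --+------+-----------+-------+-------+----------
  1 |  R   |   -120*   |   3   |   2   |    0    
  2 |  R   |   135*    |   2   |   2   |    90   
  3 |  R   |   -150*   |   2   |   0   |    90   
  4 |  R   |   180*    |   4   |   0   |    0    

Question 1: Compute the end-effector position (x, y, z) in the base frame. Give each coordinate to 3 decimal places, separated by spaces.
-0.482 -3.664 8.464

after link 1: o_1 = (-1.0000, -1.7321, 3.0000)
after link 2: o_2 = (0.9319, -1.2144, 5.0000)
after link 3: o_3 = (1.4495, -3.1463, 5.0000)
after link 4: o_4 = (-0.4824, -3.6639, 8.4641)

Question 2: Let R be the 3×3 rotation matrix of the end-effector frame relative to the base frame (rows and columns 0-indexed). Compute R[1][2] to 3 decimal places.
-0.129

End-effector z-axis (col 2 of R) = (-0.4830,-0.1294,0.8660)
R[1][2] = -0.1294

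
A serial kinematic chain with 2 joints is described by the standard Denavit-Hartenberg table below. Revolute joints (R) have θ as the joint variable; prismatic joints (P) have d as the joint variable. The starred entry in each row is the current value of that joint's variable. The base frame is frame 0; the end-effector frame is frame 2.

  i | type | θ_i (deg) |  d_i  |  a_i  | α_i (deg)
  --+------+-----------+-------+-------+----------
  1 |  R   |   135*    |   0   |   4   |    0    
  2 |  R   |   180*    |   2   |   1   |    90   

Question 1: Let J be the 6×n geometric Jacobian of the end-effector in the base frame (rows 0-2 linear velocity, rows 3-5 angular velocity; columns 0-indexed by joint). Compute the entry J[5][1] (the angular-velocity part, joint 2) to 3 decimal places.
axis z_1 = (0.0000,0.0000,1.0000); lever o_n−o_1 = (0.7071,-0.7071,2.0000)
cross product → J_v[:, 1] = (0.7071,0.7071,-0.0000)
J_ω[:, 1] = z_1
entry J[5][1] = 1.0000

1.000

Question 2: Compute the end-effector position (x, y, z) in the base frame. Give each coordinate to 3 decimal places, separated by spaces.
-2.121 2.121 2.000

after link 1: o_1 = (-2.8284, 2.8284, 0.0000)
after link 2: o_2 = (-2.1213, 2.1213, 2.0000)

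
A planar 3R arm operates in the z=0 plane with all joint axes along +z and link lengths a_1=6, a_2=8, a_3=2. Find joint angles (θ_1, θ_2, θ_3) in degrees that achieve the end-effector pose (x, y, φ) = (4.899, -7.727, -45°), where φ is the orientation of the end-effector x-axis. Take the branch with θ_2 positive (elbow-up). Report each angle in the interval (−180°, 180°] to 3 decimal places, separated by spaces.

wrist centre = target − a_3·(cos φ, sin φ) = (3.4848, -6.3128)
cos θ_2 = (51.9950−6²−8²)/(2·6·8) = -0.5001; θ_2 = 120.0034° (elbow-up)
β = atan2(-6.3128,3.4848) = -61.1004°; ψ = atan2(6.9280,1.9996) = 73.9005°
θ_1 = β − ψ = -135.0009°
θ_3 = φ − θ_1 − θ_2 = -30.0025° (wrapped to (-180°,180°])

-135.001 120.003 -30.002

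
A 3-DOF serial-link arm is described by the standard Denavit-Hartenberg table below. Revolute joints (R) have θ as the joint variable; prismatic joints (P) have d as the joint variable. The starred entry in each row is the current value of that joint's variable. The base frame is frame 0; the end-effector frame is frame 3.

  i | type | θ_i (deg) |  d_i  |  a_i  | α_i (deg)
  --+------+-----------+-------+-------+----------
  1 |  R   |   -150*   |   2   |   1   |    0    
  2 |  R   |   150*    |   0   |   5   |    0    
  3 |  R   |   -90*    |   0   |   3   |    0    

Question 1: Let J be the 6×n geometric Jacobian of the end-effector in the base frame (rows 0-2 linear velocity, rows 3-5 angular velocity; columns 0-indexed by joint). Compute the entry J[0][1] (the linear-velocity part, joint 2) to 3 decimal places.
3.000

axis z_1 = (0.0000,0.0000,1.0000); lever o_n−o_1 = (5.0000,-3.0000,0.0000)
cross product → J_v[:, 1] = (3.0000,5.0000,-0.0000)
J_ω[:, 1] = z_1
entry J[0][1] = 3.0000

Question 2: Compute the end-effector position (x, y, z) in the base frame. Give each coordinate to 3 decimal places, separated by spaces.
4.134 -3.500 2.000

after link 1: o_1 = (-0.8660, -0.5000, 2.0000)
after link 2: o_2 = (4.1340, -0.5000, 2.0000)
after link 3: o_3 = (4.1340, -3.5000, 2.0000)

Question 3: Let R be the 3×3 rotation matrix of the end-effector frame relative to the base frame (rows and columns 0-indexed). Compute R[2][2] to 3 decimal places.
End-effector z-axis (col 2 of R) = (0.0000,0.0000,1.0000)
R[2][2] = 1.0000

1.000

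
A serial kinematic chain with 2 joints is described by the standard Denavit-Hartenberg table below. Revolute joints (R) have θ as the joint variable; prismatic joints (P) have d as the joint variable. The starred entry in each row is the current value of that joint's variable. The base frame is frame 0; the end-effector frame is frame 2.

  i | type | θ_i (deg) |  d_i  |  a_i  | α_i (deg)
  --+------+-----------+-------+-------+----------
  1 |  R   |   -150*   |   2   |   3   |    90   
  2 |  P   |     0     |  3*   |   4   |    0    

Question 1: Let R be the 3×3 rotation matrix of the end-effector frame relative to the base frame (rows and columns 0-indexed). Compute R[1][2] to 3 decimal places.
0.866

End-effector z-axis (col 2 of R) = (-0.5000,0.8660,0.0000)
R[1][2] = 0.8660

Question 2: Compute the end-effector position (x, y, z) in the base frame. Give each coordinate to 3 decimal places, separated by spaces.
after link 1: o_1 = (-2.5981, -1.5000, 2.0000)
after link 2: o_2 = (-7.5622, -0.9019, 2.0000)

-7.562 -0.902 2.000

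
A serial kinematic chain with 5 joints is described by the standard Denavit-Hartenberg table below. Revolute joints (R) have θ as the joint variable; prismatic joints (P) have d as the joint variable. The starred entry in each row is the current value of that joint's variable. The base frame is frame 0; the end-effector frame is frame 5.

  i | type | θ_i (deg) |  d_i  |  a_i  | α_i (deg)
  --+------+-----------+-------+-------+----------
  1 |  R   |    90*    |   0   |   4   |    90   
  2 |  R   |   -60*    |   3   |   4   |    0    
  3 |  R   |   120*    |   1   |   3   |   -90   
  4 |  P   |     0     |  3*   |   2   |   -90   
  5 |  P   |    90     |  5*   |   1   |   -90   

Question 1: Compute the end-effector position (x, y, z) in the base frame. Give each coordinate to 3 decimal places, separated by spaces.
after link 1: o_1 = (0.0000, 4.0000, 0.0000)
after link 2: o_2 = (3.0000, 6.0000, -3.4641)
after link 3: o_3 = (4.0000, 7.5000, -0.8660)
after link 4: o_4 = (4.0000, 5.9019, 2.3660)
after link 5: o_5 = (-1.0000, 6.7679, 1.8660)

-1.000 6.768 1.866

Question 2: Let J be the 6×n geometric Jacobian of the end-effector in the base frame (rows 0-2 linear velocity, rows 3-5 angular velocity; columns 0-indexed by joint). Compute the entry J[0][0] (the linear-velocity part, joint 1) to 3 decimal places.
axis z_0 = ẑ; lever o_n−o_0 = (-1.0000,6.7679,1.8660)
cross product → J_v[:, 0] = (-6.7679,-1.0000,0.0000)
J_ω[:, 0] = z_0
entry J[0][0] = -6.7679

-6.768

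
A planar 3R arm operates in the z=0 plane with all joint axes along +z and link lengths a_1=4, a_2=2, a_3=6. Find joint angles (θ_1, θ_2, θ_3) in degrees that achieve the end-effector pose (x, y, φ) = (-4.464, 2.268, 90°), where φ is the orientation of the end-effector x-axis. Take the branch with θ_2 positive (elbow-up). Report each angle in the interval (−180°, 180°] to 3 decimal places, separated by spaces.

wrist centre = target − a_3·(cos φ, sin φ) = (-4.4640, -3.7320)
cos θ_2 = (33.8551−4²−2²)/(2·4·2) = 0.8659; θ_2 = 30.0092° (elbow-up)
β = atan2(-3.7320,-4.4640) = -140.1037°; ψ = atan2(1.0003,5.7319) = 9.8991°
θ_1 = β − ψ = -150.0027°
θ_3 = φ − θ_1 − θ_2 = -150.0065° (wrapped to (-180°,180°])

-150.003 30.009 -150.006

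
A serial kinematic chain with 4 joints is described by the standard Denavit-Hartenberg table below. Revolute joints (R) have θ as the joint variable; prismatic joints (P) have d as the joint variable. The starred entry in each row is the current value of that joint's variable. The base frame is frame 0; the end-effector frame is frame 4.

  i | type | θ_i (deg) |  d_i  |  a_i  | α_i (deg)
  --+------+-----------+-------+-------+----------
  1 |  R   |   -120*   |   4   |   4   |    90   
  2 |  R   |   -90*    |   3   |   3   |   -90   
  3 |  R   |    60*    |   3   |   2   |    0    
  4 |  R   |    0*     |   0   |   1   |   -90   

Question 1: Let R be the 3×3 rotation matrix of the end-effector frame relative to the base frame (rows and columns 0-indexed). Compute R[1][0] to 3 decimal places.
-0.433

End-effector x-axis (col 0 of R) = (0.7500,-0.4330,-0.5000)
R[1][0] = -0.4330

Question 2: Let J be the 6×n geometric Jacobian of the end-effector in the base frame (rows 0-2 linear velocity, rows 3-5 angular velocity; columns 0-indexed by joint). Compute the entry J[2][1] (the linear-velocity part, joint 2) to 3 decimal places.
axis z_1 = (-0.8660,0.5000,0.0000); lever o_n−o_1 = (-1.8481,-2.3971,-4.5000)
cross product → J_v[:, 1] = (-2.2500,-3.8971,3.0000)
J_ω[:, 1] = z_1
entry J[2][1] = 3.0000

3.000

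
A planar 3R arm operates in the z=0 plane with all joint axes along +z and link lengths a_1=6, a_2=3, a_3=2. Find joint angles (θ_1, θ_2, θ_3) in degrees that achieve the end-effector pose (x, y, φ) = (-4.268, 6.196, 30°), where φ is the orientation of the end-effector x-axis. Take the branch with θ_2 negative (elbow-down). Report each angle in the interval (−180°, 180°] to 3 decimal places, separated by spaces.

158.215 -60.002 -68.213

wrist centre = target − a_3·(cos φ, sin φ) = (-6.0001, 5.1960)
cos θ_2 = (62.9990−6²−3²)/(2·6·3) = 0.5000; θ_2 = -60.0018° (elbow-down)
β = atan2(5.1960,-6.0001) = 139.1077°; ψ = atan2(-2.5981,7.4999) = -19.1071°
θ_1 = β − ψ = 158.2148°
θ_3 = φ − θ_1 − θ_2 = -68.2130° (wrapped to (-180°,180°])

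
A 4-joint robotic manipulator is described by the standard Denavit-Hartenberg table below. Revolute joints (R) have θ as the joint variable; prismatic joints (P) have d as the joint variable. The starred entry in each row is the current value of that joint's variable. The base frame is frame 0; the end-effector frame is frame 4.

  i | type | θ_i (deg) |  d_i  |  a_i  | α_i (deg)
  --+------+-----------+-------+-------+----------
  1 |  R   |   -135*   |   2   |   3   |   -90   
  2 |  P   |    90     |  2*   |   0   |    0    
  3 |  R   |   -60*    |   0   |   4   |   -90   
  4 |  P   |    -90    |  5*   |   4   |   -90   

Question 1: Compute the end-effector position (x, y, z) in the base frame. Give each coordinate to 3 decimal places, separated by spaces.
1.440 -7.046 -4.330

after link 1: o_1 = (-2.1213, -2.1213, 2.0000)
after link 2: o_2 = (-0.7071, -3.5355, 2.0000)
after link 3: o_3 = (-3.1566, -5.9850, -0.0000)
after link 4: o_4 = (1.4396, -7.0457, -4.3301)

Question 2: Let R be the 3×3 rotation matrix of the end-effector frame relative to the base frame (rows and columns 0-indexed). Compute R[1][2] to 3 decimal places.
End-effector z-axis (col 2 of R) = (-0.6124,-0.6124,-0.5000)
R[1][2] = -0.6124

-0.612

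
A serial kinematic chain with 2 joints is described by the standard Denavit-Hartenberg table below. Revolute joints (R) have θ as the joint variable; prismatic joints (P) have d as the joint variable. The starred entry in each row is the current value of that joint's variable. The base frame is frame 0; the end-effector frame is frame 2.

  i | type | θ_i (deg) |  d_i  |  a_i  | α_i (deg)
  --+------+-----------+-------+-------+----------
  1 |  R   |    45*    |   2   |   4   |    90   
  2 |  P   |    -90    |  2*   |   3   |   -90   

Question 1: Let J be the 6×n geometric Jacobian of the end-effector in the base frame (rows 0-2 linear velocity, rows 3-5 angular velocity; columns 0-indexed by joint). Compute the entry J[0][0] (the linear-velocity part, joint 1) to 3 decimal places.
-1.414

axis z_0 = ẑ; lever o_n−o_0 = (4.2426,1.4142,-1.0000)
cross product → J_v[:, 0] = (-1.4142,4.2426,0.0000)
J_ω[:, 0] = z_0
entry J[0][0] = -1.4142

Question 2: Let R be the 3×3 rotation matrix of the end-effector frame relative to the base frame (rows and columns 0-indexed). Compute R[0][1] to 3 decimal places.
-0.707

End-effector y-axis (col 1 of R) = (-0.7071,0.7071,-0.0000)
R[0][1] = -0.7071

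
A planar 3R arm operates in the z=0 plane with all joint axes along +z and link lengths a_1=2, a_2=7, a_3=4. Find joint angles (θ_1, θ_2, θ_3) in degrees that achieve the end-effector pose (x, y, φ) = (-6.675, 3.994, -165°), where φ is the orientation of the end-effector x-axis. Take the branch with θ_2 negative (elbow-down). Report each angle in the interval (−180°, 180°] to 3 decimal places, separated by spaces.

-119.989 -135.012 90.001

wrist centre = target − a_3·(cos φ, sin φ) = (-2.8113, 5.0293)
cos θ_2 = (33.1970−2²−7²)/(2·2·7) = -0.7072; θ_2 = -135.0116° (elbow-down)
β = atan2(5.0293,-2.8113) = 119.2046°; ψ = atan2(-4.9487,-2.9507) = -120.8060°
θ_1 = β − ψ = 240.0106°
θ_3 = φ − θ_1 − θ_2 = 90.0010° (wrapped to (-180°,180°])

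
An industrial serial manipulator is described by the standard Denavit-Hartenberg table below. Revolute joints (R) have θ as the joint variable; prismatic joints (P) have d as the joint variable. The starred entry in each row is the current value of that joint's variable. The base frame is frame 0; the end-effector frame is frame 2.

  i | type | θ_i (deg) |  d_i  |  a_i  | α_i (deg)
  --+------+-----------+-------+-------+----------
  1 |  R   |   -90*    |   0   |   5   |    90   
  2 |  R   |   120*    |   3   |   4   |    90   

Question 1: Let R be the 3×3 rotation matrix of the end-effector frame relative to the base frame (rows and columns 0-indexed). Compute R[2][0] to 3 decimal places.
0.866

End-effector x-axis (col 0 of R) = (0.0000,0.5000,0.8660)
R[2][0] = 0.8660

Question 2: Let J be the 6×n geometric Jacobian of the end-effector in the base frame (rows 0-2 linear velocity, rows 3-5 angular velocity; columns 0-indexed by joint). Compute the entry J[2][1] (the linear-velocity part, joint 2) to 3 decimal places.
-2.000

axis z_1 = (-1.0000,-0.0000,0.0000); lever o_n−o_1 = (-3.0000,2.0000,3.4641)
cross product → J_v[:, 1] = (-0.0000,3.4641,-2.0000)
J_ω[:, 1] = z_1
entry J[2][1] = -2.0000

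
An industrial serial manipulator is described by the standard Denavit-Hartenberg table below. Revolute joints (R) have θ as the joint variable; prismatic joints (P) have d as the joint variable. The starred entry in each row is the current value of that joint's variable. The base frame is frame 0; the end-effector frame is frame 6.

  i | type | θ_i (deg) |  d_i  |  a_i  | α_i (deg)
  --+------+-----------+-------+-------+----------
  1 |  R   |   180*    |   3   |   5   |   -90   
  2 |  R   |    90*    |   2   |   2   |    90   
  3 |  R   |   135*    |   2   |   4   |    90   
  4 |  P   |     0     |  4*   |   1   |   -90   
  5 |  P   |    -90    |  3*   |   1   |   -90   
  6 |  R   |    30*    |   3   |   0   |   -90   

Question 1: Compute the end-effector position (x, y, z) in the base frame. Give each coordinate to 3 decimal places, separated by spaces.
after link 1: o_1 = (-5.0000, 0.0000, 3.0000)
after link 2: o_2 = (-5.0000, -2.0000, 1.0000)
after link 3: o_3 = (-7.0000, -4.8284, 3.8284)
after link 4: o_4 = (-7.0000, -8.3640, 1.7071)
after link 5: o_5 = (-10.0000, -9.0711, 1.0000)
after link 6: o_6 = (-10.0000, -11.1924, 3.1213)

-10.000 -11.192 3.121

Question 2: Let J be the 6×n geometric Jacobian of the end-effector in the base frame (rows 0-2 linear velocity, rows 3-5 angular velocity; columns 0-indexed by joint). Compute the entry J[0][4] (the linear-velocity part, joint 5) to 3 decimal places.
-1.000

prismatic axis z_4 = (-1.0000,0.0000,0.0000)
J_v[:, 4] = z_4; J_ω[:, 4] = (0,0,0)
entry J[0][4] = -1.0000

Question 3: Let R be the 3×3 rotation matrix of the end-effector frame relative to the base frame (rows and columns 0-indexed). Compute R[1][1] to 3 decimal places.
End-effector y-axis (col 1 of R) = (0.0000,0.7071,-0.7071)
R[1][1] = 0.7071

0.707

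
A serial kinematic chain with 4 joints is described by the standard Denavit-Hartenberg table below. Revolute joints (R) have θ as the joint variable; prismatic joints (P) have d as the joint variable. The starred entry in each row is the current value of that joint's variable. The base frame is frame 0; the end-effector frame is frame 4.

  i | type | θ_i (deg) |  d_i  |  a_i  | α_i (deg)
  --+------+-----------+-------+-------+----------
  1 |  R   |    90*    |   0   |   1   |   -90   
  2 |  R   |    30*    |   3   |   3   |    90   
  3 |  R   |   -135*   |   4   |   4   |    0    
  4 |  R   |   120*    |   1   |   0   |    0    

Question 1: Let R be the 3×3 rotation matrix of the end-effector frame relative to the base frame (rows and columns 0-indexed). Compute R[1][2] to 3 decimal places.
End-effector z-axis (col 2 of R) = (0.0000,0.5000,0.8660)
R[1][2] = 0.5000

0.500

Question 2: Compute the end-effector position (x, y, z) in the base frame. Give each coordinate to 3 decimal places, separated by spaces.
-0.172 3.649 4.244

after link 1: o_1 = (0.0000, 1.0000, 0.0000)
after link 2: o_2 = (-3.0000, 3.5981, -1.5000)
after link 3: o_3 = (-0.1716, 3.1486, 3.3783)
after link 4: o_4 = (-0.1716, 3.6486, 4.2443)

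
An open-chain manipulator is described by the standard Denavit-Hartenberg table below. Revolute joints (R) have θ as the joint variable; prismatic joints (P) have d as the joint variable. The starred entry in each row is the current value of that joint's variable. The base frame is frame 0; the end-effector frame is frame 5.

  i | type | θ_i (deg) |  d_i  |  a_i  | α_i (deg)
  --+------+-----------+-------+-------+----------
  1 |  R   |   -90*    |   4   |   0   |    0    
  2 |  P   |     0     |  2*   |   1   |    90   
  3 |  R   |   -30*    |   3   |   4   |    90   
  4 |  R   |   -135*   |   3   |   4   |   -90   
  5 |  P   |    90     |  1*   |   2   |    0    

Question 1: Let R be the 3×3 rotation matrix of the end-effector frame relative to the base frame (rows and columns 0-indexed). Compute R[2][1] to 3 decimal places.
End-effector y-axis (col 1 of R) = (-0.7071,-0.6124,-0.3536)
R[2][1] = -0.3536

-0.354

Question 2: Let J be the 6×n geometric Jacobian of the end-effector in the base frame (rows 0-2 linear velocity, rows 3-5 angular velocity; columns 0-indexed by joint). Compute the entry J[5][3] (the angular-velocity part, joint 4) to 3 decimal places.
-0.866

axis z_3 = (-0.0000,0.5000,-0.8660); lever o_n−o_3 = (3.5355,2.3371,0.1946)
cross product → J_v[:, 3] = (2.1213,-3.0619,-1.7678)
J_ω[:, 3] = z_3
entry J[5][3] = -0.8660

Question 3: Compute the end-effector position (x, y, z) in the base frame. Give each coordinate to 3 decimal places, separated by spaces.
0.536 -2.127 4.195

after link 1: o_1 = (0.0000, 0.0000, 4.0000)
after link 2: o_2 = (0.0000, -1.0000, 6.0000)
after link 3: o_3 = (-3.0000, -4.4641, 4.0000)
after link 4: o_4 = (-0.1716, -0.5146, 2.8161)
after link 5: o_5 = (0.5355, -2.1270, 4.1946)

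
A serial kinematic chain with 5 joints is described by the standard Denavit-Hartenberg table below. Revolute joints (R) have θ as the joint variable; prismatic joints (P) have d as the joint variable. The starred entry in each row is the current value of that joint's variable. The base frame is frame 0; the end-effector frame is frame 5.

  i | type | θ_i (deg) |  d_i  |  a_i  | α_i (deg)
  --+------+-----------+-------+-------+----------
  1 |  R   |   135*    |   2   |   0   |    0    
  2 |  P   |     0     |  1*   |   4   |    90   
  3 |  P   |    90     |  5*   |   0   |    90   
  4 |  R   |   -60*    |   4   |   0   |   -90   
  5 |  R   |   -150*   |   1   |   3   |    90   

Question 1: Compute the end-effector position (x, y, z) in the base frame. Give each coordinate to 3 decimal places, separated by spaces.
-1.237 12.198 2.567

after link 1: o_1 = (0.0000, 0.0000, 2.0000)
after link 2: o_2 = (-2.8284, 2.8284, 3.0000)
after link 3: o_3 = (0.7071, 6.3640, 3.0000)
after link 4: o_4 = (-2.1213, 9.1924, 3.0000)
after link 5: o_5 = (-1.2374, 12.1976, 2.5670)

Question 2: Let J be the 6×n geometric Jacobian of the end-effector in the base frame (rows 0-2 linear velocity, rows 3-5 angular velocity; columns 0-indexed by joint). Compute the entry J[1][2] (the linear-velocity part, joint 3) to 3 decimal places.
prismatic axis z_2 = (0.7071,0.7071,0.0000)
J_v[:, 2] = z_2; J_ω[:, 2] = (0,0,0)
entry J[1][2] = 0.7071

0.707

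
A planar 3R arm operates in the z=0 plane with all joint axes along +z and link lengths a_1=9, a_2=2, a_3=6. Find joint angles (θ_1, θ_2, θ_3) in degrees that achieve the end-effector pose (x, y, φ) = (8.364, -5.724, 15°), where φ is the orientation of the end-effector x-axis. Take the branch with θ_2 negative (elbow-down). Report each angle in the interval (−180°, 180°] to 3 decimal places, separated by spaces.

-59.997 -134.986 -150.017

wrist centre = target − a_3·(cos φ, sin φ) = (2.5684, -7.2769)
cos θ_2 = (59.5504−9²−2²)/(2·9·2) = -0.7069; θ_2 = -134.9860° (elbow-down)
β = atan2(-7.2769,2.5684) = -70.5591°; ψ = atan2(-1.4146,7.5861) = -10.5624°
θ_1 = β − ψ = -59.9967°
θ_3 = φ − θ_1 − θ_2 = -150.0174° (wrapped to (-180°,180°])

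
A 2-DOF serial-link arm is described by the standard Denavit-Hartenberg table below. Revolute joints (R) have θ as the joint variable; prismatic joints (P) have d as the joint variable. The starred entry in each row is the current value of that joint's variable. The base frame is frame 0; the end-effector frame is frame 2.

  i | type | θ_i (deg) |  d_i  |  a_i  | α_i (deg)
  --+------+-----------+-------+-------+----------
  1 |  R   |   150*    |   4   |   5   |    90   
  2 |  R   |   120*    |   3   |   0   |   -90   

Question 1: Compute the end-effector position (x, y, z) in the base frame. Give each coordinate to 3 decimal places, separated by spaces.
after link 1: o_1 = (-4.3301, 2.5000, 4.0000)
after link 2: o_2 = (-2.8301, 5.0981, 4.0000)

-2.830 5.098 4.000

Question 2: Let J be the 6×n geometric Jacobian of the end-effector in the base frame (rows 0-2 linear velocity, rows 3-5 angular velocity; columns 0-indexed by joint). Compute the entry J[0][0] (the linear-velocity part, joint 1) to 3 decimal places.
-5.098

axis z_0 = ẑ; lever o_n−o_0 = (-2.8301,5.0981,4.0000)
cross product → J_v[:, 0] = (-5.0981,-2.8301,0.0000)
J_ω[:, 0] = z_0
entry J[0][0] = -5.0981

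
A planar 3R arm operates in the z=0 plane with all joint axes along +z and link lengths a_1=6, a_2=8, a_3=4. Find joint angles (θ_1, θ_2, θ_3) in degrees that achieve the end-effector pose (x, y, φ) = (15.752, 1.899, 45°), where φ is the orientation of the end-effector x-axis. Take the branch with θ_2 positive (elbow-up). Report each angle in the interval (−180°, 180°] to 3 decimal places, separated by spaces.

wrist centre = target − a_3·(cos φ, sin φ) = (12.9236, -0.9294)
cos θ_2 = (167.8826−6²−8²)/(2·6·8) = 0.7071; θ_2 = 44.9997° (elbow-up)
β = atan2(-0.9294,12.9236) = -4.1135°; ψ = atan2(5.6568,11.6569) = 25.8863°
θ_1 = β − ψ = -29.9997°
θ_3 = φ − θ_1 − θ_2 = 30.0000° (wrapped to (-180°,180°])

-30.000 45.000 30.000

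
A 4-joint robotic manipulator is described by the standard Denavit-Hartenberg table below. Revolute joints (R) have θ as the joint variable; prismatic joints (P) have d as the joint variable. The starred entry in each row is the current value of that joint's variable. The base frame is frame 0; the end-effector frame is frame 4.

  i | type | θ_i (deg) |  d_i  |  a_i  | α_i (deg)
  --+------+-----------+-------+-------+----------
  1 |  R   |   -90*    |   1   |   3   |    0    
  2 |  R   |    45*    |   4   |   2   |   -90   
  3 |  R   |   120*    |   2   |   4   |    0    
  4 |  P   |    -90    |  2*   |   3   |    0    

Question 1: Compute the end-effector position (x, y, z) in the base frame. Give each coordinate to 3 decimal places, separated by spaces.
after link 1: o_1 = (0.0000, -3.0000, 1.0000)
after link 2: o_2 = (1.4142, -4.4142, 5.0000)
after link 3: o_3 = (1.4142, -1.5858, 1.5359)
after link 4: o_4 = (4.6655, -2.0087, 0.0359)

4.666 -2.009 0.036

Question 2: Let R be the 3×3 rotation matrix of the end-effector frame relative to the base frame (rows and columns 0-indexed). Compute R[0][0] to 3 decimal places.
0.612

End-effector x-axis (col 0 of R) = (0.6124,-0.6124,-0.5000)
R[0][0] = 0.6124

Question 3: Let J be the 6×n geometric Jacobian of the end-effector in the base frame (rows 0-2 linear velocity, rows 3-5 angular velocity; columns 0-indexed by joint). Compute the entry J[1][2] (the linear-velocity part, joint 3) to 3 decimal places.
axis z_2 = (0.7071,0.7071,0.0000); lever o_n−o_2 = (3.2513,2.4055,-4.9641)
cross product → J_v[:, 2] = (-3.5101,3.5101,-0.5981)
J_ω[:, 2] = z_2
entry J[1][2] = 3.5101

3.510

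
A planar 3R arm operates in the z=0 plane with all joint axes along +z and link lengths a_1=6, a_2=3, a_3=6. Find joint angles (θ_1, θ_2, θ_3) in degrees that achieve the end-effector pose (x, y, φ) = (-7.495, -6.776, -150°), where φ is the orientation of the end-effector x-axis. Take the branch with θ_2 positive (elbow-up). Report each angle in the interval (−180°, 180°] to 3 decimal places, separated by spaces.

-150.008 135.003 -134.995

wrist centre = target − a_3·(cos φ, sin φ) = (-2.2988, -3.7760)
cos θ_2 = (19.5429−6²−3²)/(2·6·3) = -0.7071; θ_2 = 135.0029° (elbow-up)
β = atan2(-3.7760,-2.2988) = -121.3333°; ψ = atan2(2.1212,3.8786) = 28.6745°
θ_1 = β − ψ = -150.0078°
θ_3 = φ − θ_1 − θ_2 = -134.9951° (wrapped to (-180°,180°])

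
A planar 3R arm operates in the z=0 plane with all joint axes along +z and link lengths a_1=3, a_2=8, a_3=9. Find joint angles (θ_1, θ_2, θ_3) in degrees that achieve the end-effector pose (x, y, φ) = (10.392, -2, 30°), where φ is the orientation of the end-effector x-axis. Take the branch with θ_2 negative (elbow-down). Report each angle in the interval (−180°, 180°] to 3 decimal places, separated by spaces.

wrist centre = target − a_3·(cos φ, sin φ) = (2.5978, -6.5000)
cos θ_2 = (48.9984−3²−8²)/(2·3·8) = -0.5000; θ_2 = -120.0022° (elbow-down)
β = atan2(-6.5000,2.5978) = -68.2155°; ψ = atan2(-6.9281,-1.0003) = -98.2155°
θ_1 = β − ψ = 30.0000°
θ_3 = φ − θ_1 − θ_2 = 120.0022° (wrapped to (-180°,180°])

30.000 -120.002 120.002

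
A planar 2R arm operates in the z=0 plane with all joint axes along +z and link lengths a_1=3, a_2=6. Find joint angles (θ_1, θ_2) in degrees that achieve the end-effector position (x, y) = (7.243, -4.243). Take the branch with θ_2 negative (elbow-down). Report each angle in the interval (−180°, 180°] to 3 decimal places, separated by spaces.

cos θ_2 = (70.4641−3²−6²)/(2·3·6) = 0.7073; θ_2 = -44.9814° (elbow-down)
β = atan2(-4.2430,7.2430) = -30.3621°; ψ = atan2(-4.2413,7.2440) = -30.3483°
θ_1 = β − ψ = -0.0137°

-0.014 -44.981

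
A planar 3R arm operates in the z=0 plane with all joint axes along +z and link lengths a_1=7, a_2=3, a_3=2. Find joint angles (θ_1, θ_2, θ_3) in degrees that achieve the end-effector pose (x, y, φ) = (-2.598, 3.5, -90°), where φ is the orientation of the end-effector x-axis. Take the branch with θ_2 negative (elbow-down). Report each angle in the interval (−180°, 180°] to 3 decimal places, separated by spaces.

wrist centre = target − a_3·(cos φ, sin φ) = (-2.5980, 5.5000)
cos θ_2 = (36.9996−7²−3²)/(2·7·3) = -0.5000; θ_2 = -120.0006° (elbow-down)
β = atan2(5.5000,-2.5980) = 115.2843°; ψ = atan2(-2.5981,5.5000) = -25.2850°
θ_1 = β − ψ = 140.5693°
θ_3 = φ − θ_1 − θ_2 = -110.5687° (wrapped to (-180°,180°])

140.569 -120.001 -110.569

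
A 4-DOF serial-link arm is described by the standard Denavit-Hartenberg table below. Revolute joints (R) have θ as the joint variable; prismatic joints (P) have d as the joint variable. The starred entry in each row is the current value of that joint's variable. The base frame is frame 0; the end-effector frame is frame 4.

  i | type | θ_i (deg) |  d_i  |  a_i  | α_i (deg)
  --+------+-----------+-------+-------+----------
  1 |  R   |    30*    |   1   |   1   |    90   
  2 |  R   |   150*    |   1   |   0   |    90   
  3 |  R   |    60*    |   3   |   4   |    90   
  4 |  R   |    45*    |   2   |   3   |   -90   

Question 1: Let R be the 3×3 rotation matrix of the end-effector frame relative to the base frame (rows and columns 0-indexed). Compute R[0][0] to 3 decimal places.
0.347

End-effector x-axis (col 0 of R) = (0.3472,-0.5066,0.7891)
R[0][0] = 0.3472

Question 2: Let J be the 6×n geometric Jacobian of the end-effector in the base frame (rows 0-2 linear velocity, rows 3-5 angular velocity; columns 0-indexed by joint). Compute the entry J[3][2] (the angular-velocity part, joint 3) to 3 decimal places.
axis z_2 = (0.4330,0.2500,0.8660); lever o_n−o_2 = (0.7737,-4.5199,6.8315)
cross product → J_v[:, 2] = (5.6223,-2.2881,-2.1506)
J_ω[:, 2] = z_2
entry J[3][2] = 0.4330

0.433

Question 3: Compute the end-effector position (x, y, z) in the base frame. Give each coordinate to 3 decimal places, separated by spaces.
after link 1: o_1 = (0.8660, 0.5000, 1.0000)
after link 2: o_2 = (1.3660, -0.3660, 1.0000)
after link 3: o_3 = (2.8971, -3.4821, 4.5981)
after link 4: o_4 = (2.1397, -4.8860, 7.8315)

2.140 -4.886 7.832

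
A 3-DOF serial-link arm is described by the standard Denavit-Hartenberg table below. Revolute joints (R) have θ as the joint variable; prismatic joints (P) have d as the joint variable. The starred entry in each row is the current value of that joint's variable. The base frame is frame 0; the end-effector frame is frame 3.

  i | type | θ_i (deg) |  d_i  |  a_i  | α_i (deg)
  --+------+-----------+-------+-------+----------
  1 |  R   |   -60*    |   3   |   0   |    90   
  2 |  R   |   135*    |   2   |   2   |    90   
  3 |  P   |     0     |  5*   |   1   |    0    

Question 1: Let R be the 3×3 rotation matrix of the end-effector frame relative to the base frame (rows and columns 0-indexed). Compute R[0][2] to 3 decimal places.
0.354

End-effector z-axis (col 2 of R) = (0.3536,-0.6124,0.7071)
R[0][2] = 0.3536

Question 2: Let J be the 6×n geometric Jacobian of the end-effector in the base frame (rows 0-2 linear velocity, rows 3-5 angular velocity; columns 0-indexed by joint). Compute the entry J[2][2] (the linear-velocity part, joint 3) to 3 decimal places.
prismatic axis z_2 = (0.3536,-0.6124,0.7071)
J_v[:, 2] = z_2; J_ω[:, 2] = (0,0,0)
entry J[2][2] = 0.7071

0.707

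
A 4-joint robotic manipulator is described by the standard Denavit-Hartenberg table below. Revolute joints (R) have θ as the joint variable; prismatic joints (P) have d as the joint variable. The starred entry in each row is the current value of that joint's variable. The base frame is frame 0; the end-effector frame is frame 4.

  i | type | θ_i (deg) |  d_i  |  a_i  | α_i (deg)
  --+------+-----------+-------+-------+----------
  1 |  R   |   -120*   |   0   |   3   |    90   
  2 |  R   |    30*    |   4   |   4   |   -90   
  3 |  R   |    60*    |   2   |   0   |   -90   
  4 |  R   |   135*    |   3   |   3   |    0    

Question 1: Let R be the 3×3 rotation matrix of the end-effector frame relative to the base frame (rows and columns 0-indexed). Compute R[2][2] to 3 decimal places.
-0.433

End-effector z-axis (col 2 of R) = (0.8080,0.3995,-0.4330)
R[2][2] = -0.4330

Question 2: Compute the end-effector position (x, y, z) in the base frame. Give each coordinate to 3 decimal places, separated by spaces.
-5.434 -0.738 0.066

after link 1: o_1 = (-1.5000, -2.5981, 0.0000)
after link 2: o_2 = (-6.6962, -3.5981, 2.0000)
after link 3: o_3 = (-6.1962, -2.7321, 3.7321)
after link 4: o_4 = (-5.4342, -0.7380, 0.0656)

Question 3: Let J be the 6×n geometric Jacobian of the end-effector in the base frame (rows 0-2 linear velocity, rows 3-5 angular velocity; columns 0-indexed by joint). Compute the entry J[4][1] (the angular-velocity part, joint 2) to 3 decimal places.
axis z_1 = (-0.8660,0.5000,0.0000); lever o_n−o_1 = (-3.9342,1.8601,0.0656)
cross product → J_v[:, 1] = (0.0328,0.0568,0.3562)
J_ω[:, 1] = z_1
entry J[4][1] = 0.5000

0.500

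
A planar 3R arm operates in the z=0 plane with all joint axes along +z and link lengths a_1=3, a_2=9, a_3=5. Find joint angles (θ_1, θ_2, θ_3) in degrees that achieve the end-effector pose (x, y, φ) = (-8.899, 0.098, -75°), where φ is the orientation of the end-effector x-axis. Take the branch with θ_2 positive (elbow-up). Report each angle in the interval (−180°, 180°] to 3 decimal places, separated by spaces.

119.995 45.005 120.000

wrist centre = target − a_3·(cos φ, sin φ) = (-10.1931, 4.9276)
cos θ_2 = (128.1807−3²−9²)/(2·3·9) = 0.7071; θ_2 = 45.0046° (elbow-up)
β = atan2(4.9276,-10.1931) = 154.1996°; ψ = atan2(6.3645,9.3635) = 34.2045°
θ_1 = β − ψ = 119.9951°
θ_3 = φ − θ_1 − θ_2 = 120.0003° (wrapped to (-180°,180°])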